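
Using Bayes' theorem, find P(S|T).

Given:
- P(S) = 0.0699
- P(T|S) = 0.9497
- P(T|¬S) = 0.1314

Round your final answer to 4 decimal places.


Bayes' theorem: P(S|T) = P(T|S) × P(S) / P(T)

Step 1: Calculate P(T) using law of total probability
P(T) = P(T|S)P(S) + P(T|¬S)P(¬S)
     = 0.9497 × 0.0699 + 0.1314 × 0.9301
     = 0.06638403 + 0.12221514
     = 0.18859917

Step 2: Apply Bayes' theorem
P(S|T) = P(T|S) × P(S) / P(T)
       = 0.06638403 / 0.18859917
       = 0.3520


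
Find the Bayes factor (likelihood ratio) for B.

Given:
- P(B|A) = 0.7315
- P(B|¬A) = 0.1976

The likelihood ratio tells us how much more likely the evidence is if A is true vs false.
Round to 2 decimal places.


Likelihood Ratio (LR) = P(B|A) / P(B|¬A)

LR = 0.7315 / 0.1976
   = 3.70

The evidence is 3.70 times more likely if A is true than if A is false.
Because LR exceeds 1, B is evidence for A.


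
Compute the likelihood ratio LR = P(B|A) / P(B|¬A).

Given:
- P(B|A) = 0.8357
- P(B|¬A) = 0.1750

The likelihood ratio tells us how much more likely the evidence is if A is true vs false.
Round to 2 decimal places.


Likelihood Ratio (LR) = P(B|A) / P(B|¬A)

LR = 0.8357 / 0.1750
   = 4.78

The evidence is 4.78 times more likely if A is true than if A is false.
Since LR > 1, the evidence supports A over ¬A.


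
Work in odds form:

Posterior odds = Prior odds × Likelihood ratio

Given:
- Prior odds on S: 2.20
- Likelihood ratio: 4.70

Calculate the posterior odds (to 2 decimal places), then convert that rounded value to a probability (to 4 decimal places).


Step 1: Calculate posterior odds
Posterior odds = Prior odds × LR
               = 2.20 × 4.70
               = 10.34

Step 2: Convert to probability
P(S|E) = Posterior odds / (1 + Posterior odds)
       = 10.34 / (1 + 10.34)
       = 10.34 / 11.34
       = 0.9118

The evidence increased P(S) from 0.6875 to 0.9118.


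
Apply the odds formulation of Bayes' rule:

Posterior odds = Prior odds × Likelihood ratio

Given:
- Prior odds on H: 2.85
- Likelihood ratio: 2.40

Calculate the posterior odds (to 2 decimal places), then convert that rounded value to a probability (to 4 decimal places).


Step 1: Calculate posterior odds
Posterior odds = Prior odds × LR
               = 2.85 × 2.40
               = 6.84

Step 2: Convert to probability
P(H|E) = Posterior odds / (1 + Posterior odds)
       = 6.84 / (1 + 6.84)
       = 6.84 / 7.84
       = 0.8724

The evidence increased P(H) from 0.7403 to 0.8724.


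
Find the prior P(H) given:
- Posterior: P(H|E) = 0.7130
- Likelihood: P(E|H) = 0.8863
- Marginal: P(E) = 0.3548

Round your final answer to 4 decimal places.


From Bayes' theorem: P(H|E) = P(E|H) × P(H) / P(E)

Rearranging for P(H):
P(H) = P(H|E) × P(E) / P(E|H)
     = 0.7130 × 0.3548 / 0.8863
     = 0.25297240 / 0.8863
     = 0.2854


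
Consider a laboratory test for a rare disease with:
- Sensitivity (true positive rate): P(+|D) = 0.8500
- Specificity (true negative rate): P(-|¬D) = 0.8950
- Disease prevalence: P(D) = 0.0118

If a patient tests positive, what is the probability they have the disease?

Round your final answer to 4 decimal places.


Let D = has disease, + = positive test

Given:
- P(D) = 0.0118 (prevalence)
- P(+|D) = 0.8500 (sensitivity)
- P(-|¬D) = 0.8950 (specificity)
- P(+|¬D) = 0.1050 (false positive rate = 1 - specificity)

Step 1: Find P(+)
P(+) = P(+|D)P(D) + P(+|¬D)P(¬D)
     = 0.8500 × 0.0118 + 0.1050 × 0.9882
     = 0.01003000 + 0.10376100
     = 0.11379100

Step 2: Apply Bayes' theorem for P(D|+)
P(D|+) = P(+|D)P(D) / P(+)
       = 0.01003000 / 0.11379100
       = 0.0881


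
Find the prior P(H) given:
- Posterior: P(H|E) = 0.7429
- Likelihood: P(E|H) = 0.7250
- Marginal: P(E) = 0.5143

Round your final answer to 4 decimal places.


From Bayes' theorem: P(H|E) = P(E|H) × P(H) / P(E)

Rearranging for P(H):
P(H) = P(H|E) × P(E) / P(E|H)
     = 0.7429 × 0.5143 / 0.7250
     = 0.38207347 / 0.7250
     = 0.5270


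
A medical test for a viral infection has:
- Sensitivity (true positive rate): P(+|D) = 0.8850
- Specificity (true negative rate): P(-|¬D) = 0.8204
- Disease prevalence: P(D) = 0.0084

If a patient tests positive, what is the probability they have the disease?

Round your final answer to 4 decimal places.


Let D = has disease, + = positive test

Given:
- P(D) = 0.0084 (prevalence)
- P(+|D) = 0.8850 (sensitivity)
- P(-|¬D) = 0.8204 (specificity)
- P(+|¬D) = 0.1796 (false positive rate = 1 - specificity)

Step 1: Find P(+)
P(+) = P(+|D)P(D) + P(+|¬D)P(¬D)
     = 0.8850 × 0.0084 + 0.1796 × 0.9916
     = 0.00743400 + 0.17809136
     = 0.18552536

Step 2: Apply Bayes' theorem for P(D|+)
P(D|+) = P(+|D)P(D) / P(+)
       = 0.00743400 / 0.18552536
       = 0.0401


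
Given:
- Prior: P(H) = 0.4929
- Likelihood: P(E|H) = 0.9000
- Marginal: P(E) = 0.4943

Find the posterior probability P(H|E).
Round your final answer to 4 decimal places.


Using Bayes' theorem:

P(H|E) = P(E|H) × P(H) / P(E)
       = 0.9000 × 0.4929 / 0.4943
       = 0.44361000 / 0.4943
       = 0.8975

The evidence strengthens our belief in H.
Prior: 0.4929 → Posterior: 0.8975


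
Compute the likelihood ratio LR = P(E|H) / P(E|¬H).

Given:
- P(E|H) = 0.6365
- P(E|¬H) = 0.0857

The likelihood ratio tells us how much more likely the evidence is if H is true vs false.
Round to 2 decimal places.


Likelihood Ratio (LR) = P(E|H) / P(E|¬H)

LR = 0.6365 / 0.0857
   = 7.43

The evidence is 7.43 times more likely if H is true than if H is false.
Because LR exceeds 1, E is evidence for H.


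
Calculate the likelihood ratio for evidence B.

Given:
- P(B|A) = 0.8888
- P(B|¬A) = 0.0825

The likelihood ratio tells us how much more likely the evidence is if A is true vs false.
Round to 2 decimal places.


Likelihood Ratio (LR) = P(B|A) / P(B|¬A)

LR = 0.8888 / 0.0825
   = 10.77

The evidence is 10.77 times more likely if A is true than if A is false.
Because LR exceeds 1, B is evidence for A.


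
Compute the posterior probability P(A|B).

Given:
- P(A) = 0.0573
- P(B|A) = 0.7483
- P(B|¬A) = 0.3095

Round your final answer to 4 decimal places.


Bayes' theorem: P(A|B) = P(B|A) × P(A) / P(B)

Step 1: Calculate P(B) using law of total probability
P(B) = P(B|A)P(A) + P(B|¬A)P(¬A)
     = 0.7483 × 0.0573 + 0.3095 × 0.9427
     = 0.04287759 + 0.29176565
     = 0.33464324

Step 2: Apply Bayes' theorem
P(A|B) = P(B|A) × P(A) / P(B)
       = 0.04287759 / 0.33464324
       = 0.1281


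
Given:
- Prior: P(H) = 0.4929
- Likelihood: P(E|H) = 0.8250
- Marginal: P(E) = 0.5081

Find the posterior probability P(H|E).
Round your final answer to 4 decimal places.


Using Bayes' theorem:

P(H|E) = P(E|H) × P(H) / P(E)
       = 0.8250 × 0.4929 / 0.5081
       = 0.40664250 / 0.5081
       = 0.8003

The evidence strengthens our belief in H.
Prior: 0.4929 → Posterior: 0.8003


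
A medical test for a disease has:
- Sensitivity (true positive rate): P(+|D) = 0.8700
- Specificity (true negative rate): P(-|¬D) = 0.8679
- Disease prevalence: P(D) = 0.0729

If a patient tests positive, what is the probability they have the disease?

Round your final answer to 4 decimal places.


Let D = has disease, + = positive test

Given:
- P(D) = 0.0729 (prevalence)
- P(+|D) = 0.8700 (sensitivity)
- P(-|¬D) = 0.8679 (specificity)
- P(+|¬D) = 0.1321 (false positive rate = 1 - specificity)

Step 1: Find P(+)
P(+) = P(+|D)P(D) + P(+|¬D)P(¬D)
     = 0.8700 × 0.0729 + 0.1321 × 0.9271
     = 0.06342300 + 0.12246991
     = 0.18589291

Step 2: Apply Bayes' theorem for P(D|+)
P(D|+) = P(+|D)P(D) / P(+)
       = 0.06342300 / 0.18589291
       = 0.3412


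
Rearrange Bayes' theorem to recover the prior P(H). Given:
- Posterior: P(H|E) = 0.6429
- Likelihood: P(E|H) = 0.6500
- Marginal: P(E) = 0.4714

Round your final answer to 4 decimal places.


From Bayes' theorem: P(H|E) = P(E|H) × P(H) / P(E)

Rearranging for P(H):
P(H) = P(H|E) × P(E) / P(E|H)
     = 0.6429 × 0.4714 / 0.6500
     = 0.30306306 / 0.6500
     = 0.4663


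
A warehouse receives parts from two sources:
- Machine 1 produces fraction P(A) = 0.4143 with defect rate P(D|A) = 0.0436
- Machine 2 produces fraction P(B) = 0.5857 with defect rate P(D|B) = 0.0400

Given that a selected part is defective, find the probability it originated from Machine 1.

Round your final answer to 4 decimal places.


Let A = from Machine 1, D = defective

Given:
- P(A) = 0.4143, P(B) = 0.5857
- P(D|A) = 0.0436, P(D|B) = 0.0400

Step 1: Find P(D)
P(D) = P(D|A)P(A) + P(D|B)P(B)
     = 0.0436 × 0.4143 + 0.0400 × 0.5857
     = 0.01806348 + 0.02342800
     = 0.04149148

Step 2: Apply Bayes' theorem
P(A|D) = P(D|A)P(A) / P(D)
       = 0.01806348 / 0.04149148
       = 0.4354


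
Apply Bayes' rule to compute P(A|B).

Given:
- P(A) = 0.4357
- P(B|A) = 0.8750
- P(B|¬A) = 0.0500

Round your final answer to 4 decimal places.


Bayes' theorem: P(A|B) = P(B|A) × P(A) / P(B)

Step 1: Calculate P(B) using law of total probability
P(B) = P(B|A)P(A) + P(B|¬A)P(¬A)
     = 0.8750 × 0.4357 + 0.0500 × 0.5643
     = 0.38123750 + 0.02821500
     = 0.40945250

Step 2: Apply Bayes' theorem
P(A|B) = P(B|A) × P(A) / P(B)
       = 0.38123750 / 0.40945250
       = 0.9311


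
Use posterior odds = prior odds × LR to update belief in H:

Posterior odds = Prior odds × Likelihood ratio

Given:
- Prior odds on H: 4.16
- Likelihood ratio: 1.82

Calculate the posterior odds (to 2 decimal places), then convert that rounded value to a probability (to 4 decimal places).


Step 1: Calculate posterior odds
Posterior odds = Prior odds × LR
               = 4.16 × 1.82
               = 7.57

Step 2: Convert to probability
P(H|E) = Posterior odds / (1 + Posterior odds)
       = 7.57 / (1 + 7.57)
       = 7.57 / 8.57
       = 0.8833

The evidence increased P(H) from 0.8062 to 0.8833.


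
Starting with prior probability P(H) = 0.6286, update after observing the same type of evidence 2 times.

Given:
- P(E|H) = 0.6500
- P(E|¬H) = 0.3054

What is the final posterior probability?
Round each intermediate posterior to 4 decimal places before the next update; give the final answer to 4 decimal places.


Sequential Bayesian updating:

Initial prior: P(H) = 0.6286

Update 1:
  P(E) = 0.6500 × 0.6286 + 0.3054 × 0.3714 = 0.40859000 + 0.11342556 = 0.52201556
  P(H|E) = 0.40859000 / 0.52201556 = 0.7827

Update 2:
  P(E) = 0.6500 × 0.7827 + 0.3054 × 0.2173 = 0.50875500 + 0.06636342 = 0.57511842
  P(H|E) = 0.50875500 / 0.57511842 = 0.8846

Final posterior: 0.8846


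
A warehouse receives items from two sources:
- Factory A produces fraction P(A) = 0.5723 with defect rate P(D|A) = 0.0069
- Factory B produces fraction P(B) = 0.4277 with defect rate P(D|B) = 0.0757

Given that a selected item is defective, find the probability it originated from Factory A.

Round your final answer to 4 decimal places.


Let A = from Factory A, D = defective

Given:
- P(A) = 0.5723, P(B) = 0.4277
- P(D|A) = 0.0069, P(D|B) = 0.0757

Step 1: Find P(D)
P(D) = P(D|A)P(A) + P(D|B)P(B)
     = 0.0069 × 0.5723 + 0.0757 × 0.4277
     = 0.00394887 + 0.03237689
     = 0.03632576

Step 2: Apply Bayes' theorem
P(A|D) = P(D|A)P(A) / P(D)
       = 0.00394887 / 0.03632576
       = 0.1087


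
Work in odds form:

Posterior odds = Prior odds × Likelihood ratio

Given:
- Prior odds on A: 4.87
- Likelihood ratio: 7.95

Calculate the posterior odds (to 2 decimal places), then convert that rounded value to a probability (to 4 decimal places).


Step 1: Calculate posterior odds
Posterior odds = Prior odds × LR
               = 4.87 × 7.95
               = 38.72

Step 2: Convert to probability
P(A|E) = Posterior odds / (1 + Posterior odds)
       = 38.72 / (1 + 38.72)
       = 38.72 / 39.72
       = 0.9748

The evidence increased P(A) from 0.8296 to 0.9748.


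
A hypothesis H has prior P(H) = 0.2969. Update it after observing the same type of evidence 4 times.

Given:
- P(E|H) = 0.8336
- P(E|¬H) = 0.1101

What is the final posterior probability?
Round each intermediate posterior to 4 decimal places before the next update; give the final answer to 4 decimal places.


Sequential Bayesian updating:

Initial prior: P(H) = 0.2969

Update 1:
  P(E) = 0.8336 × 0.2969 + 0.1101 × 0.7031 = 0.24749584 + 0.07741131 = 0.32490715
  P(H|E) = 0.24749584 / 0.32490715 = 0.7617

Update 2:
  P(E) = 0.8336 × 0.7617 + 0.1101 × 0.2383 = 0.63495312 + 0.02623683 = 0.66118995
  P(H|E) = 0.63495312 / 0.66118995 = 0.9603

Update 3:
  P(E) = 0.8336 × 0.9603 + 0.1101 × 0.0397 = 0.80050608 + 0.00437097 = 0.80487705
  P(H|E) = 0.80050608 / 0.80487705 = 0.9946

Update 4:
  P(E) = 0.8336 × 0.9946 + 0.1101 × 0.0054 = 0.82909856 + 0.00059454 = 0.82969310
  P(H|E) = 0.82909856 / 0.82969310 = 0.9993

Final posterior: 0.9993


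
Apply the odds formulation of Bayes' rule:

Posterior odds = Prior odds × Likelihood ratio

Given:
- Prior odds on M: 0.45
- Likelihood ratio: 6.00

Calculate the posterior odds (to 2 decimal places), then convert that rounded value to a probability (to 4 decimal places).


Step 1: Calculate posterior odds
Posterior odds = Prior odds × LR
               = 0.45 × 6.00
               = 2.70

Step 2: Convert to probability
P(M|E) = Posterior odds / (1 + Posterior odds)
       = 2.70 / (1 + 2.70)
       = 2.70 / 3.70
       = 0.7297

The evidence increased P(M) from 0.3103 to 0.7297.


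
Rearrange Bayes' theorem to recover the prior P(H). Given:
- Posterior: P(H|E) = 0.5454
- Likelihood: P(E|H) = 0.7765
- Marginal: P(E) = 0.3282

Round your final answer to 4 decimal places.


From Bayes' theorem: P(H|E) = P(E|H) × P(H) / P(E)

Rearranging for P(H):
P(H) = P(H|E) × P(E) / P(E|H)
     = 0.5454 × 0.3282 / 0.7765
     = 0.17900028 / 0.7765
     = 0.2305


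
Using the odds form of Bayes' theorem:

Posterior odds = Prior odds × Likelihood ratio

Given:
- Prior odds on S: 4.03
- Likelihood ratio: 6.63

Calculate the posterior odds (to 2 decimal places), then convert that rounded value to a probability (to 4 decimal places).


Step 1: Calculate posterior odds
Posterior odds = Prior odds × LR
               = 4.03 × 6.63
               = 26.72

Step 2: Convert to probability
P(S|E) = Posterior odds / (1 + Posterior odds)
       = 26.72 / (1 + 26.72)
       = 26.72 / 27.72
       = 0.9639

The evidence increased P(S) from 0.8012 to 0.9639.


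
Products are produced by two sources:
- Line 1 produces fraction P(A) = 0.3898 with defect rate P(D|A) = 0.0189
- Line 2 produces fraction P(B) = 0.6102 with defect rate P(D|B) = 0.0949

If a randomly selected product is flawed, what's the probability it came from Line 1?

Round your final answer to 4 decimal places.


Let A = from Line 1, D = flawed

Given:
- P(A) = 0.3898, P(B) = 0.6102
- P(D|A) = 0.0189, P(D|B) = 0.0949

Step 1: Find P(D)
P(D) = P(D|A)P(A) + P(D|B)P(B)
     = 0.0189 × 0.3898 + 0.0949 × 0.6102
     = 0.00736722 + 0.05790798
     = 0.06527520

Step 2: Apply Bayes' theorem
P(A|D) = P(D|A)P(A) / P(D)
       = 0.00736722 / 0.06527520
       = 0.1129


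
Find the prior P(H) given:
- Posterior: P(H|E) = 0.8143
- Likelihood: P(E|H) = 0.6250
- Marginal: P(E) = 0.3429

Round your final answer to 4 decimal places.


From Bayes' theorem: P(H|E) = P(E|H) × P(H) / P(E)

Rearranging for P(H):
P(H) = P(H|E) × P(E) / P(E|H)
     = 0.8143 × 0.3429 / 0.6250
     = 0.27922347 / 0.6250
     = 0.4468


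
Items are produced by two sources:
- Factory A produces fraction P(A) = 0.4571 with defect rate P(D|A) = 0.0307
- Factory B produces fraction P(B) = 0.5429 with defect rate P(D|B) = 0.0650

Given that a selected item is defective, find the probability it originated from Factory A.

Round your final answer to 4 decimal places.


Let A = from Factory A, D = defective

Given:
- P(A) = 0.4571, P(B) = 0.5429
- P(D|A) = 0.0307, P(D|B) = 0.0650

Step 1: Find P(D)
P(D) = P(D|A)P(A) + P(D|B)P(B)
     = 0.0307 × 0.4571 + 0.0650 × 0.5429
     = 0.01403297 + 0.03528850
     = 0.04932147

Step 2: Apply Bayes' theorem
P(A|D) = P(D|A)P(A) / P(D)
       = 0.01403297 / 0.04932147
       = 0.2845


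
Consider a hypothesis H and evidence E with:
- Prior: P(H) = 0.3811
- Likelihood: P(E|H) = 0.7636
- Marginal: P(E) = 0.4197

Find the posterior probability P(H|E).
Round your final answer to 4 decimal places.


Using Bayes' theorem:

P(H|E) = P(E|H) × P(H) / P(E)
       = 0.7636 × 0.3811 / 0.4197
       = 0.29100796 / 0.4197
       = 0.6934

The evidence strengthens our belief in H.
Prior: 0.3811 → Posterior: 0.6934


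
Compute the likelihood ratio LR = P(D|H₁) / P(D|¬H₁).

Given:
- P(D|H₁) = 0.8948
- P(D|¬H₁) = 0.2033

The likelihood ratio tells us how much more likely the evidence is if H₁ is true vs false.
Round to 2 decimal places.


Likelihood Ratio (LR) = P(D|H₁) / P(D|¬H₁)

LR = 0.8948 / 0.2033
   = 4.40

The evidence is 4.40 times more likely if H₁ is true than if H₁ is false.
Since LR > 1, the evidence supports H₁ over ¬H₁.


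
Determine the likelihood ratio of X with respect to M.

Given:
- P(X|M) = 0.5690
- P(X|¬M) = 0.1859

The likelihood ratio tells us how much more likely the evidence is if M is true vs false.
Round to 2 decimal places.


Likelihood Ratio (LR) = P(X|M) / P(X|¬M)

LR = 0.5690 / 0.1859
   = 3.06

The evidence is 3.06 times more likely if M is true than if M is false.
Since LR > 1, the evidence supports M over ¬M.


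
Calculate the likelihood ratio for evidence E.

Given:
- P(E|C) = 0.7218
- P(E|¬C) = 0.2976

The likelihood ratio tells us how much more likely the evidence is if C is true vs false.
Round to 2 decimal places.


Likelihood Ratio (LR) = P(E|C) / P(E|¬C)

LR = 0.7218 / 0.2976
   = 2.43

The evidence is 2.43 times more likely if C is true than if C is false.
LR > 1, so observing E raises the odds in favor of C.


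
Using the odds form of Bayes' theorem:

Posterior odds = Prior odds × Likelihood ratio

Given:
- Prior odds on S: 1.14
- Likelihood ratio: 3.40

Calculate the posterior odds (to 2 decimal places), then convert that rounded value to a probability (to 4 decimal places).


Step 1: Calculate posterior odds
Posterior odds = Prior odds × LR
               = 1.14 × 3.40
               = 3.88

Step 2: Convert to probability
P(S|E) = Posterior odds / (1 + Posterior odds)
       = 3.88 / (1 + 3.88)
       = 3.88 / 4.88
       = 0.7951

The evidence increased P(S) from 0.5327 to 0.7951.


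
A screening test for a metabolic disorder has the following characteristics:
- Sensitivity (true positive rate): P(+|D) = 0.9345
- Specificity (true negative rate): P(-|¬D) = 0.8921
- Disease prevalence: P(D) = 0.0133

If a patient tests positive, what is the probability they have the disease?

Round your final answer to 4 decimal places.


Let D = has disease, + = positive test

Given:
- P(D) = 0.0133 (prevalence)
- P(+|D) = 0.9345 (sensitivity)
- P(-|¬D) = 0.8921 (specificity)
- P(+|¬D) = 0.1079 (false positive rate = 1 - specificity)

Step 1: Find P(+)
P(+) = P(+|D)P(D) + P(+|¬D)P(¬D)
     = 0.9345 × 0.0133 + 0.1079 × 0.9867
     = 0.01242885 + 0.10646493
     = 0.11889378

Step 2: Apply Bayes' theorem for P(D|+)
P(D|+) = P(+|D)P(D) / P(+)
       = 0.01242885 / 0.11889378
       = 0.1045


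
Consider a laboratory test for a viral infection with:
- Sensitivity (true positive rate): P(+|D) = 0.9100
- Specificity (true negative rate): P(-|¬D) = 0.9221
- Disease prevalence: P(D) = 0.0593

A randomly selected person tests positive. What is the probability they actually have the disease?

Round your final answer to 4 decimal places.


Let D = has disease, + = positive test

Given:
- P(D) = 0.0593 (prevalence)
- P(+|D) = 0.9100 (sensitivity)
- P(-|¬D) = 0.9221 (specificity)
- P(+|¬D) = 0.0779 (false positive rate = 1 - specificity)

Step 1: Find P(+)
P(+) = P(+|D)P(D) + P(+|¬D)P(¬D)
     = 0.9100 × 0.0593 + 0.0779 × 0.9407
     = 0.05396300 + 0.07328053
     = 0.12724353

Step 2: Apply Bayes' theorem for P(D|+)
P(D|+) = P(+|D)P(D) / P(+)
       = 0.05396300 / 0.12724353
       = 0.4241


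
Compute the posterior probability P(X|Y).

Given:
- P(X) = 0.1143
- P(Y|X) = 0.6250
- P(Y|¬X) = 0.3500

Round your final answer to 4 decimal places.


Bayes' theorem: P(X|Y) = P(Y|X) × P(X) / P(Y)

Step 1: Calculate P(Y) using law of total probability
P(Y) = P(Y|X)P(X) + P(Y|¬X)P(¬X)
     = 0.6250 × 0.1143 + 0.3500 × 0.8857
     = 0.07143750 + 0.30999500
     = 0.38143250

Step 2: Apply Bayes' theorem
P(X|Y) = P(Y|X) × P(X) / P(Y)
       = 0.07143750 / 0.38143250
       = 0.1873


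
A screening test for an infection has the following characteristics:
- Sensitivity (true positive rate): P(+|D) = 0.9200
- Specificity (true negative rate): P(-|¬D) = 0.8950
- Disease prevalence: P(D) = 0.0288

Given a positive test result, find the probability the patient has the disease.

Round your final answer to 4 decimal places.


Let D = has disease, + = positive test

Given:
- P(D) = 0.0288 (prevalence)
- P(+|D) = 0.9200 (sensitivity)
- P(-|¬D) = 0.8950 (specificity)
- P(+|¬D) = 0.1050 (false positive rate = 1 - specificity)

Step 1: Find P(+)
P(+) = P(+|D)P(D) + P(+|¬D)P(¬D)
     = 0.9200 × 0.0288 + 0.1050 × 0.9712
     = 0.02649600 + 0.10197600
     = 0.12847200

Step 2: Apply Bayes' theorem for P(D|+)
P(D|+) = P(+|D)P(D) / P(+)
       = 0.02649600 / 0.12847200
       = 0.2062


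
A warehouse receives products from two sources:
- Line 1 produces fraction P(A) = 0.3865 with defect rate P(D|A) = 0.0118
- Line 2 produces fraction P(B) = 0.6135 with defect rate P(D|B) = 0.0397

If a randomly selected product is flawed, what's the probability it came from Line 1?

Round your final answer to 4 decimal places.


Let A = from Line 1, D = flawed

Given:
- P(A) = 0.3865, P(B) = 0.6135
- P(D|A) = 0.0118, P(D|B) = 0.0397

Step 1: Find P(D)
P(D) = P(D|A)P(A) + P(D|B)P(B)
     = 0.0118 × 0.3865 + 0.0397 × 0.6135
     = 0.00456070 + 0.02435595
     = 0.02891665

Step 2: Apply Bayes' theorem
P(A|D) = P(D|A)P(A) / P(D)
       = 0.00456070 / 0.02891665
       = 0.1577


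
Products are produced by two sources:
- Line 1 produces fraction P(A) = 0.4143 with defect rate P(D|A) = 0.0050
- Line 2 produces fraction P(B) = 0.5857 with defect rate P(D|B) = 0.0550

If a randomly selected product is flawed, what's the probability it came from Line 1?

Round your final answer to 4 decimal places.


Let A = from Line 1, D = flawed

Given:
- P(A) = 0.4143, P(B) = 0.5857
- P(D|A) = 0.0050, P(D|B) = 0.0550

Step 1: Find P(D)
P(D) = P(D|A)P(A) + P(D|B)P(B)
     = 0.0050 × 0.4143 + 0.0550 × 0.5857
     = 0.00207150 + 0.03221350
     = 0.03428500

Step 2: Apply Bayes' theorem
P(A|D) = P(D|A)P(A) / P(D)
       = 0.00207150 / 0.03428500
       = 0.0604


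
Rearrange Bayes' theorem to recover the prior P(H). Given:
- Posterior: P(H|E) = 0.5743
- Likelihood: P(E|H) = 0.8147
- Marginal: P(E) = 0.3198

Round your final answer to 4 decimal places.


From Bayes' theorem: P(H|E) = P(E|H) × P(H) / P(E)

Rearranging for P(H):
P(H) = P(H|E) × P(E) / P(E|H)
     = 0.5743 × 0.3198 / 0.8147
     = 0.18366114 / 0.8147
     = 0.2254


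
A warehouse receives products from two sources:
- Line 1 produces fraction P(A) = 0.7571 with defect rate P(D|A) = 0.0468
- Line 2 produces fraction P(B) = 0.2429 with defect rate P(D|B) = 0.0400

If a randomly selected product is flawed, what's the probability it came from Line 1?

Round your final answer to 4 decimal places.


Let A = from Line 1, D = flawed

Given:
- P(A) = 0.7571, P(B) = 0.2429
- P(D|A) = 0.0468, P(D|B) = 0.0400

Step 1: Find P(D)
P(D) = P(D|A)P(A) + P(D|B)P(B)
     = 0.0468 × 0.7571 + 0.0400 × 0.2429
     = 0.03543228 + 0.00971600
     = 0.04514828

Step 2: Apply Bayes' theorem
P(A|D) = P(D|A)P(A) / P(D)
       = 0.03543228 / 0.04514828
       = 0.7848


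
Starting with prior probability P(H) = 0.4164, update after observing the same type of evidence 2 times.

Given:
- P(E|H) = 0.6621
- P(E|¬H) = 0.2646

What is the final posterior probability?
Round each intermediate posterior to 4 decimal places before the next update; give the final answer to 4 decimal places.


Sequential Bayesian updating:

Initial prior: P(H) = 0.4164

Update 1:
  P(E) = 0.6621 × 0.4164 + 0.2646 × 0.5836 = 0.27569844 + 0.15442056 = 0.43011900
  P(H|E) = 0.27569844 / 0.43011900 = 0.6410

Update 2:
  P(E) = 0.6621 × 0.6410 + 0.2646 × 0.3590 = 0.42440610 + 0.09499140 = 0.51939750
  P(H|E) = 0.42440610 / 0.51939750 = 0.8171

Final posterior: 0.8171


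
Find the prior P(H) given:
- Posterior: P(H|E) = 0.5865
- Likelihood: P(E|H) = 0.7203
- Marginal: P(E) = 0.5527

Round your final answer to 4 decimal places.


From Bayes' theorem: P(H|E) = P(E|H) × P(H) / P(E)

Rearranging for P(H):
P(H) = P(H|E) × P(E) / P(E|H)
     = 0.5865 × 0.5527 / 0.7203
     = 0.32415855 / 0.7203
     = 0.4500


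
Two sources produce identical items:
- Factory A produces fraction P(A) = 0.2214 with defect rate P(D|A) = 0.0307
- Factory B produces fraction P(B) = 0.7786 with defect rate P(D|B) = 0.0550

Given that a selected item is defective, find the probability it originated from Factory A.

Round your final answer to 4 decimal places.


Let A = from Factory A, D = defective

Given:
- P(A) = 0.2214, P(B) = 0.7786
- P(D|A) = 0.0307, P(D|B) = 0.0550

Step 1: Find P(D)
P(D) = P(D|A)P(A) + P(D|B)P(B)
     = 0.0307 × 0.2214 + 0.0550 × 0.7786
     = 0.00679698 + 0.04282300
     = 0.04961998

Step 2: Apply Bayes' theorem
P(A|D) = P(D|A)P(A) / P(D)
       = 0.00679698 / 0.04961998
       = 0.1370


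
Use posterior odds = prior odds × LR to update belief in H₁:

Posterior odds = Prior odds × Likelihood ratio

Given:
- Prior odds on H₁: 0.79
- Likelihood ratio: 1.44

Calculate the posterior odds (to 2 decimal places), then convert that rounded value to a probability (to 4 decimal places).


Step 1: Calculate posterior odds
Posterior odds = Prior odds × LR
               = 0.79 × 1.44
               = 1.14

Step 2: Convert to probability
P(H₁|E) = Posterior odds / (1 + Posterior odds)
       = 1.14 / (1 + 1.14)
       = 1.14 / 2.14
       = 0.5327

The evidence increased P(H₁) from 0.4413 to 0.5327.


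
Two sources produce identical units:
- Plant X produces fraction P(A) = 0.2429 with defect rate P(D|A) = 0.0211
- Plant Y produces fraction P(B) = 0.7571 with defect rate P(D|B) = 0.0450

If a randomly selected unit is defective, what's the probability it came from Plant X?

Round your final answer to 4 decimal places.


Let A = from Plant X, D = defective

Given:
- P(A) = 0.2429, P(B) = 0.7571
- P(D|A) = 0.0211, P(D|B) = 0.0450

Step 1: Find P(D)
P(D) = P(D|A)P(A) + P(D|B)P(B)
     = 0.0211 × 0.2429 + 0.0450 × 0.7571
     = 0.00512519 + 0.03406950
     = 0.03919469

Step 2: Apply Bayes' theorem
P(A|D) = P(D|A)P(A) / P(D)
       = 0.00512519 / 0.03919469
       = 0.1308


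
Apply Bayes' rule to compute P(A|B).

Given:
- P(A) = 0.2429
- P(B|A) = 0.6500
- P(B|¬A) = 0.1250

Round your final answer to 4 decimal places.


Bayes' theorem: P(A|B) = P(B|A) × P(A) / P(B)

Step 1: Calculate P(B) using law of total probability
P(B) = P(B|A)P(A) + P(B|¬A)P(¬A)
     = 0.6500 × 0.2429 + 0.1250 × 0.7571
     = 0.15788500 + 0.09463750
     = 0.25252250

Step 2: Apply Bayes' theorem
P(A|B) = P(B|A) × P(A) / P(B)
       = 0.15788500 / 0.25252250
       = 0.6252


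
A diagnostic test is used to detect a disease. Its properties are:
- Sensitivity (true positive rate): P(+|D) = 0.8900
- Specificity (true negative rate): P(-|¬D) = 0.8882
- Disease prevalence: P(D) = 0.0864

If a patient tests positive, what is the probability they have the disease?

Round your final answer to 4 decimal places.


Let D = has disease, + = positive test

Given:
- P(D) = 0.0864 (prevalence)
- P(+|D) = 0.8900 (sensitivity)
- P(-|¬D) = 0.8882 (specificity)
- P(+|¬D) = 0.1118 (false positive rate = 1 - specificity)

Step 1: Find P(+)
P(+) = P(+|D)P(D) + P(+|¬D)P(¬D)
     = 0.8900 × 0.0864 + 0.1118 × 0.9136
     = 0.07689600 + 0.10214048
     = 0.17903648

Step 2: Apply Bayes' theorem for P(D|+)
P(D|+) = P(+|D)P(D) / P(+)
       = 0.07689600 / 0.17903648
       = 0.4295


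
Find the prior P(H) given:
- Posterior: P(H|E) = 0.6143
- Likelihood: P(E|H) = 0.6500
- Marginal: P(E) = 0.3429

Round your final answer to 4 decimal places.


From Bayes' theorem: P(H|E) = P(E|H) × P(H) / P(E)

Rearranging for P(H):
P(H) = P(H|E) × P(E) / P(E|H)
     = 0.6143 × 0.3429 / 0.6500
     = 0.21064347 / 0.6500
     = 0.3241


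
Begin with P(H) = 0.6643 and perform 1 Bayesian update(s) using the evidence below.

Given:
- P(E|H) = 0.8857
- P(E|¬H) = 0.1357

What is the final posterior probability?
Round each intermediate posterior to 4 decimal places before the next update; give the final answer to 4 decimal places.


Sequential Bayesian updating:

Initial prior: P(H) = 0.6643

Update 1:
  P(E) = 0.8857 × 0.6643 + 0.1357 × 0.3357 = 0.58837051 + 0.04555449 = 0.63392500
  P(H|E) = 0.58837051 / 0.63392500 = 0.9281

Final posterior: 0.9281


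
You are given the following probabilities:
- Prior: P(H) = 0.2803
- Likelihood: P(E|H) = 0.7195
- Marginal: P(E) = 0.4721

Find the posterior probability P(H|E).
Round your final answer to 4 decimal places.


Using Bayes' theorem:

P(H|E) = P(E|H) × P(H) / P(E)
       = 0.7195 × 0.2803 / 0.4721
       = 0.20167585 / 0.4721
       = 0.4272

The evidence strengthens our belief in H.
Prior: 0.2803 → Posterior: 0.4272


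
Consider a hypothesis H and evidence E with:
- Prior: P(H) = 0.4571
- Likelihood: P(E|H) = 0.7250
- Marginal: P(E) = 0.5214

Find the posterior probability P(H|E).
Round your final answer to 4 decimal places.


Using Bayes' theorem:

P(H|E) = P(E|H) × P(H) / P(E)
       = 0.7250 × 0.4571 / 0.5214
       = 0.33139750 / 0.5214
       = 0.6356

The evidence strengthens our belief in H.
Prior: 0.4571 → Posterior: 0.6356


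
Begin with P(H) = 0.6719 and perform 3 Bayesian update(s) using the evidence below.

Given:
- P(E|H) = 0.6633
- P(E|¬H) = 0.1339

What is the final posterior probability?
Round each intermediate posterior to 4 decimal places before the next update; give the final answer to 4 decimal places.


Sequential Bayesian updating:

Initial prior: P(H) = 0.6719

Update 1:
  P(E) = 0.6633 × 0.6719 + 0.1339 × 0.3281 = 0.44567127 + 0.04393259 = 0.48960386
  P(H|E) = 0.44567127 / 0.48960386 = 0.9103

Update 2:
  P(E) = 0.6633 × 0.9103 + 0.1339 × 0.0897 = 0.60380199 + 0.01201083 = 0.61581282
  P(H|E) = 0.60380199 / 0.61581282 = 0.9805

Update 3:
  P(E) = 0.6633 × 0.9805 + 0.1339 × 0.0195 = 0.65036565 + 0.00261105 = 0.65297670
  P(H|E) = 0.65036565 / 0.65297670 = 0.9960

Final posterior: 0.9960


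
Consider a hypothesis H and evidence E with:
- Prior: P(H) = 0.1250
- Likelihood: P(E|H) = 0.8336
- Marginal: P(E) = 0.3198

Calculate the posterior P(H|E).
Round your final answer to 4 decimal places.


Using Bayes' theorem:

P(H|E) = P(E|H) × P(H) / P(E)
       = 0.8336 × 0.1250 / 0.3198
       = 0.10420000 / 0.3198
       = 0.3258

The evidence strengthens our belief in H.
Prior: 0.1250 → Posterior: 0.3258


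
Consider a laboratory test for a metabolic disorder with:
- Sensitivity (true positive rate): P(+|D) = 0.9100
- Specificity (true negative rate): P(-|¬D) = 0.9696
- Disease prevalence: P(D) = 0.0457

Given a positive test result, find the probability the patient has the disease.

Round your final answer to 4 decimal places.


Let D = has disease, + = positive test

Given:
- P(D) = 0.0457 (prevalence)
- P(+|D) = 0.9100 (sensitivity)
- P(-|¬D) = 0.9696 (specificity)
- P(+|¬D) = 0.0304 (false positive rate = 1 - specificity)

Step 1: Find P(+)
P(+) = P(+|D)P(D) + P(+|¬D)P(¬D)
     = 0.9100 × 0.0457 + 0.0304 × 0.9543
     = 0.04158700 + 0.02901072
     = 0.07059772

Step 2: Apply Bayes' theorem for P(D|+)
P(D|+) = P(+|D)P(D) / P(+)
       = 0.04158700 / 0.07059772
       = 0.5891


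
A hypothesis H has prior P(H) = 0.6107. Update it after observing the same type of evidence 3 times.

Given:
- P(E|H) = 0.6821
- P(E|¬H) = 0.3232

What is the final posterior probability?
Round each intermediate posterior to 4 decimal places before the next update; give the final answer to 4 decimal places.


Sequential Bayesian updating:

Initial prior: P(H) = 0.6107

Update 1:
  P(E) = 0.6821 × 0.6107 + 0.3232 × 0.3893 = 0.41655847 + 0.12582176 = 0.54238023
  P(H|E) = 0.41655847 / 0.54238023 = 0.7680

Update 2:
  P(E) = 0.6821 × 0.7680 + 0.3232 × 0.2320 = 0.52385280 + 0.07498240 = 0.59883520
  P(H|E) = 0.52385280 / 0.59883520 = 0.8748

Update 3:
  P(E) = 0.6821 × 0.8748 + 0.3232 × 0.1252 = 0.59670108 + 0.04046464 = 0.63716572
  P(H|E) = 0.59670108 / 0.63716572 = 0.9365

Final posterior: 0.9365


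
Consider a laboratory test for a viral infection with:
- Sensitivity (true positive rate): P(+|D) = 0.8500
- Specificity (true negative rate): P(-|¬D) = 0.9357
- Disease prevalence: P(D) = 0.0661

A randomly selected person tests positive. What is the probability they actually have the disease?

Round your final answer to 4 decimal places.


Let D = has disease, + = positive test

Given:
- P(D) = 0.0661 (prevalence)
- P(+|D) = 0.8500 (sensitivity)
- P(-|¬D) = 0.9357 (specificity)
- P(+|¬D) = 0.0643 (false positive rate = 1 - specificity)

Step 1: Find P(+)
P(+) = P(+|D)P(D) + P(+|¬D)P(¬D)
     = 0.8500 × 0.0661 + 0.0643 × 0.9339
     = 0.05618500 + 0.06004977
     = 0.11623477

Step 2: Apply Bayes' theorem for P(D|+)
P(D|+) = P(+|D)P(D) / P(+)
       = 0.05618500 / 0.11623477
       = 0.4834


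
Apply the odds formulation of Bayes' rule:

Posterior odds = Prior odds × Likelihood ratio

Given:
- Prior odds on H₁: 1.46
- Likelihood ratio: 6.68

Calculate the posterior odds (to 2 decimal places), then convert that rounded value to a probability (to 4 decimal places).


Step 1: Calculate posterior odds
Posterior odds = Prior odds × LR
               = 1.46 × 6.68
               = 9.75

Step 2: Convert to probability
P(H₁|E) = Posterior odds / (1 + Posterior odds)
       = 9.75 / (1 + 9.75)
       = 9.75 / 10.75
       = 0.9070

The evidence increased P(H₁) from 0.5935 to 0.9070.


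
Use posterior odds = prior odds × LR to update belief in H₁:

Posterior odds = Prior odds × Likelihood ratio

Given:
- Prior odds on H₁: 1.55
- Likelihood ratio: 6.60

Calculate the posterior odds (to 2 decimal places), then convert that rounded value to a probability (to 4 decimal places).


Step 1: Calculate posterior odds
Posterior odds = Prior odds × LR
               = 1.55 × 6.60
               = 10.23

Step 2: Convert to probability
P(H₁|E) = Posterior odds / (1 + Posterior odds)
       = 10.23 / (1 + 10.23)
       = 10.23 / 11.23
       = 0.9110

The evidence increased P(H₁) from 0.6078 to 0.9110.


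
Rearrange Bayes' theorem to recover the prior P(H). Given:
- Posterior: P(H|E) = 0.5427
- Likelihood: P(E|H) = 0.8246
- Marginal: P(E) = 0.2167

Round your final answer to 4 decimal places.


From Bayes' theorem: P(H|E) = P(E|H) × P(H) / P(E)

Rearranging for P(H):
P(H) = P(H|E) × P(E) / P(E|H)
     = 0.5427 × 0.2167 / 0.8246
     = 0.11760309 / 0.8246
     = 0.1426


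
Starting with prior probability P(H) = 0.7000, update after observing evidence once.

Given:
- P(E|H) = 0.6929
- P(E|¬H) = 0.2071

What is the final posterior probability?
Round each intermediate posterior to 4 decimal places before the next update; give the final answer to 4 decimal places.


Sequential Bayesian updating:

Initial prior: P(H) = 0.7000

Update 1:
  P(E) = 0.6929 × 0.7000 + 0.2071 × 0.3000 = 0.48503000 + 0.06213000 = 0.54716000
  P(H|E) = 0.48503000 / 0.54716000 = 0.8865

Final posterior: 0.8865


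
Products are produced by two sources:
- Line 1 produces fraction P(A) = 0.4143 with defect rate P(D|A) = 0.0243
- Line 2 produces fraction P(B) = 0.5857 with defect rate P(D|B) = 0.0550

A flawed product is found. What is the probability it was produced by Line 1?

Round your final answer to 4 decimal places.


Let A = from Line 1, D = flawed

Given:
- P(A) = 0.4143, P(B) = 0.5857
- P(D|A) = 0.0243, P(D|B) = 0.0550

Step 1: Find P(D)
P(D) = P(D|A)P(A) + P(D|B)P(B)
     = 0.0243 × 0.4143 + 0.0550 × 0.5857
     = 0.01006749 + 0.03221350
     = 0.04228099

Step 2: Apply Bayes' theorem
P(A|D) = P(D|A)P(A) / P(D)
       = 0.01006749 / 0.04228099
       = 0.2381


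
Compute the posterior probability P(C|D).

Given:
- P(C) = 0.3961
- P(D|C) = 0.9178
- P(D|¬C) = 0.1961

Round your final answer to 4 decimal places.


Bayes' theorem: P(C|D) = P(D|C) × P(C) / P(D)

Step 1: Calculate P(D) using law of total probability
P(D) = P(D|C)P(C) + P(D|¬C)P(¬C)
     = 0.9178 × 0.3961 + 0.1961 × 0.6039
     = 0.36354058 + 0.11842479
     = 0.48196537

Step 2: Apply Bayes' theorem
P(C|D) = P(D|C) × P(C) / P(D)
       = 0.36354058 / 0.48196537
       = 0.7543


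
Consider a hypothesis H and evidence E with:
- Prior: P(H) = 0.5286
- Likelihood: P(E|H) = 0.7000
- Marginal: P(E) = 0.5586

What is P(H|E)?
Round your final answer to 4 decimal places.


Using Bayes' theorem:

P(H|E) = P(E|H) × P(H) / P(E)
       = 0.7000 × 0.5286 / 0.5586
       = 0.37002000 / 0.5586
       = 0.6624

The evidence strengthens our belief in H.
Prior: 0.5286 → Posterior: 0.6624


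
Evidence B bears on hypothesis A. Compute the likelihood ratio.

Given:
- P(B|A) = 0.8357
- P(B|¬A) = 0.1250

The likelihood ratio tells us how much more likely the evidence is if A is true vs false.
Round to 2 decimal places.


Likelihood Ratio (LR) = P(B|A) / P(B|¬A)

LR = 0.8357 / 0.1250
   = 6.69

The evidence is 6.69 times more likely if A is true than if A is false.
Because LR exceeds 1, B is evidence for A.


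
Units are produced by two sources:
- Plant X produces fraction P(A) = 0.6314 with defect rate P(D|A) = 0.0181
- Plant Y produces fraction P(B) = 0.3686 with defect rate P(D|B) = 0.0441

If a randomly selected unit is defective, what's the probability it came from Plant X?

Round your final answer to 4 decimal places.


Let A = from Plant X, D = defective

Given:
- P(A) = 0.6314, P(B) = 0.3686
- P(D|A) = 0.0181, P(D|B) = 0.0441

Step 1: Find P(D)
P(D) = P(D|A)P(A) + P(D|B)P(B)
     = 0.0181 × 0.6314 + 0.0441 × 0.3686
     = 0.01142834 + 0.01625526
     = 0.02768360

Step 2: Apply Bayes' theorem
P(A|D) = P(D|A)P(A) / P(D)
       = 0.01142834 / 0.02768360
       = 0.4128


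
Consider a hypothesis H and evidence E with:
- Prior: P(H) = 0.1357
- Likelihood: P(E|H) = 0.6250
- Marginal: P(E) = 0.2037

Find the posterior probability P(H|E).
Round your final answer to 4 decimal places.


Using Bayes' theorem:

P(H|E) = P(E|H) × P(H) / P(E)
       = 0.6250 × 0.1357 / 0.2037
       = 0.08481250 / 0.2037
       = 0.4164

The evidence strengthens our belief in H.
Prior: 0.1357 → Posterior: 0.4164


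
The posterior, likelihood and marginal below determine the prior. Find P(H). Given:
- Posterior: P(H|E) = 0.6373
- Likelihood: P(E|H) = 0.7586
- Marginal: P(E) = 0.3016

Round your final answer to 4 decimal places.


From Bayes' theorem: P(H|E) = P(E|H) × P(H) / P(E)

Rearranging for P(H):
P(H) = P(H|E) × P(E) / P(E|H)
     = 0.6373 × 0.3016 / 0.7586
     = 0.19220968 / 0.7586
     = 0.2534


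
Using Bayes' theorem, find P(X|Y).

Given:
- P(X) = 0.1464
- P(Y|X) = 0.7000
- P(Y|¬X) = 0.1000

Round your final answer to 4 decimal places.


Bayes' theorem: P(X|Y) = P(Y|X) × P(X) / P(Y)

Step 1: Calculate P(Y) using law of total probability
P(Y) = P(Y|X)P(X) + P(Y|¬X)P(¬X)
     = 0.7000 × 0.1464 + 0.1000 × 0.8536
     = 0.10248000 + 0.08536000
     = 0.18784000

Step 2: Apply Bayes' theorem
P(X|Y) = P(Y|X) × P(X) / P(Y)
       = 0.10248000 / 0.18784000
       = 0.5456


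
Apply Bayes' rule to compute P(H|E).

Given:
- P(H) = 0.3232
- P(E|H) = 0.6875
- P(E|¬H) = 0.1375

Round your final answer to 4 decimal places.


Bayes' theorem: P(H|E) = P(E|H) × P(H) / P(E)

Step 1: Calculate P(E) using law of total probability
P(E) = P(E|H)P(H) + P(E|¬H)P(¬H)
     = 0.6875 × 0.3232 + 0.1375 × 0.6768
     = 0.22220000 + 0.09306000
     = 0.31526000

Step 2: Apply Bayes' theorem
P(H|E) = P(E|H) × P(H) / P(E)
       = 0.22220000 / 0.31526000
       = 0.7048
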